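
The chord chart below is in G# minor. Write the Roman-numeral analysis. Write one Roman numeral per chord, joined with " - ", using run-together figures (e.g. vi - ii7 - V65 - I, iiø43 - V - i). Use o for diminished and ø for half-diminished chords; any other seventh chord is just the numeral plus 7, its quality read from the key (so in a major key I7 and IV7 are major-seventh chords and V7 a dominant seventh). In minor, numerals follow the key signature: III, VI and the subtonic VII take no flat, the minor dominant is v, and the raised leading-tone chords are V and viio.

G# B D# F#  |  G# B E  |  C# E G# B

G#-B-D#-F#: minor seventh chord on G# = scale degree 1 → i7.
G#-B-E: major triad on E = scale degree 6 → VI6.
C#-E-G#-B has root C#, degree 4 in G# minor, so iv7.

i7 - VI6 - iv7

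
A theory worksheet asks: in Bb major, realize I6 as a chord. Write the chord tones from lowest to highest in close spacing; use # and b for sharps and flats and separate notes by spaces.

D F Bb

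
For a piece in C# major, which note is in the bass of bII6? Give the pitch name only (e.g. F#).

F#

bII in C# major has root D; the chord is D-F#-A.
The figure 6 means first inversion — the third is in the bass.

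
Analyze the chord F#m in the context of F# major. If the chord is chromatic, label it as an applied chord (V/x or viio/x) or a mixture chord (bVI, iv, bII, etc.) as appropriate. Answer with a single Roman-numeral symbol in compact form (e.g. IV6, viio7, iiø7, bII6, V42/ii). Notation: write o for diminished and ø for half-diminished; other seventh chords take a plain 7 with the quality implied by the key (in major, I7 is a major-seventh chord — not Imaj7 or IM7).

Stacked in thirds the chord is F#-A-C#: a minor triad on F#.
F# is the first degree of F# major. This is the minor tonic, borrowed from the parallel minor.

i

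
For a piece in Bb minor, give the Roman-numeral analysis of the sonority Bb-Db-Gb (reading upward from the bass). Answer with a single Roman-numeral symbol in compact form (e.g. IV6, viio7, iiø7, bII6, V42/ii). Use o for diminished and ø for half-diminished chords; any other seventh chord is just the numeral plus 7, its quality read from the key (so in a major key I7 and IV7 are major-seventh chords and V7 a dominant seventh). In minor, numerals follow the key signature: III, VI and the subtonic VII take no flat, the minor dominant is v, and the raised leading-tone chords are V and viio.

Stacked in thirds the chord is Gb-Bb-Db: a major triad on Gb.
In Bb minor, Gb is the submediant; the diatonic major triad there is VI.
With Bb in the bass the chord is in first inversion, so the figured bass is 6.

VI6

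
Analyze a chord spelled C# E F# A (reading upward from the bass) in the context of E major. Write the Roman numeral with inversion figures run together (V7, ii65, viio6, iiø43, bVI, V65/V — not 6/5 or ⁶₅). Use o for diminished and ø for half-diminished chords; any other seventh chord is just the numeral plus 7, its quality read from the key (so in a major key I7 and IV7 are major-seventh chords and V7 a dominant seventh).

Stacked in thirds the chord is F#-A-C#-E: a minor seventh chord on F#.
In E major, F# is the supertonic; the diatonic minor seventh chord there is ii7.
With C# in the bass the chord is in second inversion, so the figured bass is 43.

ii43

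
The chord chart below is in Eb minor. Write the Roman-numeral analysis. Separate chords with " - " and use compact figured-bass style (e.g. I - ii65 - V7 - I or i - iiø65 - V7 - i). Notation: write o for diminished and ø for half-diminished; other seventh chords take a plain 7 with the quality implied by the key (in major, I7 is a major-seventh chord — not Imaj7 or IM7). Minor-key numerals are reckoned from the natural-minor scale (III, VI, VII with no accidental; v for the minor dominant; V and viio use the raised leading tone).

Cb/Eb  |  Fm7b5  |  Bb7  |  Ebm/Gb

Cb/Eb has root Cb, degree 6 in Eb minor, so VI6.
Fm7b5 has root F, degree 2 in Eb minor, so iiø7.
Bb7 has root Bb, degree 5 in Eb minor, so V7.
Ebm/Gb: root Eb is the tonic; minor triad there is i6.

VI6 - iiø7 - V7 - i6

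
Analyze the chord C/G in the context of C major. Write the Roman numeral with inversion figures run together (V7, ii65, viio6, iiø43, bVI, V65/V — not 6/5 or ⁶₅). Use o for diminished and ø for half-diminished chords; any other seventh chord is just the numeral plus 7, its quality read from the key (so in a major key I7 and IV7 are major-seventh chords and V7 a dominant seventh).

The pitches C-E-G form a major triad rooted on C.
C is scale degree 1 in C major, and a major triad on that degree is written I.
With G in the bass the chord is in second inversion, so the figured bass is 64.

I64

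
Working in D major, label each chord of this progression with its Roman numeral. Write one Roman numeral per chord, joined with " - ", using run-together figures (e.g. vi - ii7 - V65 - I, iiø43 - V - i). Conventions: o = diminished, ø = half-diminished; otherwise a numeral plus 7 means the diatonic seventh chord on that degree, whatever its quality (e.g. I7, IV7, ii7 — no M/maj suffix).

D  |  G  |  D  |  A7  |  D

I - IV - I - V7 - I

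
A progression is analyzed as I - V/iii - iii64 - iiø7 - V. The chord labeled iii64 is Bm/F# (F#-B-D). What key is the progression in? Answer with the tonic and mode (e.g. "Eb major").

The anchor chord is a minor triad on B, labeled iii64.
If B is scale degree 3 and the mode makes that degree carry a minor triad, the tonic is G and the mode is major.

G major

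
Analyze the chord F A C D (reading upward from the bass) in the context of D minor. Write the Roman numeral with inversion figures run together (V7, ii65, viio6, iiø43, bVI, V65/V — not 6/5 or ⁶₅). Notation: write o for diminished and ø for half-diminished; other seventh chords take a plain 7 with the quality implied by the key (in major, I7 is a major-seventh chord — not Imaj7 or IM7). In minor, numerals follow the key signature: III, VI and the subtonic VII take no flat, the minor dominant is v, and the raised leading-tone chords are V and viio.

i65

Stacked in thirds the chord is D-F-A-C: a minor seventh chord on D.
In D minor, D is the tonic; the diatonic minor seventh chord there is i7.
With F in the bass the chord is in first inversion, so the figured bass is 65.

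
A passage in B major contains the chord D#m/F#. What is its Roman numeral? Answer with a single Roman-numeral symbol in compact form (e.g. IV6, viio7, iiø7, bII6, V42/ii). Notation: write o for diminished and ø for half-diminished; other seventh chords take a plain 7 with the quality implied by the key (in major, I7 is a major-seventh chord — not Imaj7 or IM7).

Stacked in thirds the chord is D#-F#-A#: a minor triad on D#.
In B major, D# is the mediant; the diatonic minor triad there is iii.
With F# in the bass the chord is in first inversion, so the figured bass is 6.

iii6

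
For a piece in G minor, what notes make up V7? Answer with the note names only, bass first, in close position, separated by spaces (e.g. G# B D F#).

In G minor, the dominant is D. The dominant is major (leading tone raised), so V is a dominant seventh chord.
Stacking thirds from D gives D-F#-A-C.

D F# A C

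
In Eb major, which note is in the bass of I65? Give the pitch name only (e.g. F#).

I in Eb major has root Eb; the chord is Eb-G-Bb-D.
The figure 65 means first inversion — the third is in the bass.

G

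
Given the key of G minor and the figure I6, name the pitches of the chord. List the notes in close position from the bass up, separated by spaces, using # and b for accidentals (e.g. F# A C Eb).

Scale degree 1 in G minor is G; here the chord built on it is altered to a major triad. I6 is the major tonic (Picardy third), borrowed from the parallel major.
So the chord is G-B-D.
The figured bass 6 indicates first inversion, placing the third (B) in the bass: B-D-G.

B D G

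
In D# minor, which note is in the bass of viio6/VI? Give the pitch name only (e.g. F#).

C#

The applied chord viio6/VI is rooted on A#: A#-C#-E.
The figure 6 means first inversion — the third is in the bass.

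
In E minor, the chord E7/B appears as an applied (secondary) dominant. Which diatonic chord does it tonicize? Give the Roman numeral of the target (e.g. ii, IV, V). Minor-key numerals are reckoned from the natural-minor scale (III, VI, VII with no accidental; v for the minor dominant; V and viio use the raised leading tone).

iv

The chord is a dominant seventh chord on E.
A dominant resolves down a perfect fifth: E → A. In E minor, A is scale degree 4, i.e. iv.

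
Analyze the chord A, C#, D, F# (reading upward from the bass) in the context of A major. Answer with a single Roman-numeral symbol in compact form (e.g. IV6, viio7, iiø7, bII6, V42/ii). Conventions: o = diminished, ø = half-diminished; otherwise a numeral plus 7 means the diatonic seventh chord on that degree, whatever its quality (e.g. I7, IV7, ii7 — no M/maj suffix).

Stacked in thirds the chord is D-F#-A-C#: a major seventh chord on D.
D is scale degree 4 in A major, and a major seventh chord on that degree is written IV7.
With A in the bass the chord is in second inversion, so the figured bass is 43.

IV43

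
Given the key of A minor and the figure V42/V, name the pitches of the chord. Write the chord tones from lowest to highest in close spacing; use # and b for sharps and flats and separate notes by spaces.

V42/V is a secondary dominant — the dominant seventh of V. V in A minor is E, so the applied chord's root is B, a perfect fifth above.
Building a dominant seventh chord on B gives B-D#-F#-A.
The figured bass 42 indicates third inversion, placing the seventh (A) in the bass: A-B-D#-F#.

A B D# F#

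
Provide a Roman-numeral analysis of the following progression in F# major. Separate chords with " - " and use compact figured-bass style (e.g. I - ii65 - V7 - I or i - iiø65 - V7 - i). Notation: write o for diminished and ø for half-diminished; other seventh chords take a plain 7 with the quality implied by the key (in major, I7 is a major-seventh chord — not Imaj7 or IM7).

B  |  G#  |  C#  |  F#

B: root B is the subdominant; major triad there is IV.
G#: a major triad on G#, the applied dominant of V → V/V.
C#: major triad on C# = scale degree 5 → V.
F#: major triad on F# = scale degree 1 → I.

IV - V/V - V - I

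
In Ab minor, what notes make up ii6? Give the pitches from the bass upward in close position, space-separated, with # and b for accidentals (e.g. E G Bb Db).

Db F Bb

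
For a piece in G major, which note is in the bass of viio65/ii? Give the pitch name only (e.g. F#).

B

The applied chord viio65/ii is rooted on G#: G#-B-D-F.
The figure 65 means first inversion — the third is in the bass.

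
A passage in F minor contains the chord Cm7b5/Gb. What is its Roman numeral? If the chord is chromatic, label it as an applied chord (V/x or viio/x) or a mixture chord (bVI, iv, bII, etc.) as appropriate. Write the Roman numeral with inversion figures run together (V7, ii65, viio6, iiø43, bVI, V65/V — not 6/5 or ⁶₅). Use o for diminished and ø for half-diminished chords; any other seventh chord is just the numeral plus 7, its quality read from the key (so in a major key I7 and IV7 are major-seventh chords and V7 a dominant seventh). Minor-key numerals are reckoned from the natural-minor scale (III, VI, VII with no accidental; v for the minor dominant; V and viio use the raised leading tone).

viiø43/VI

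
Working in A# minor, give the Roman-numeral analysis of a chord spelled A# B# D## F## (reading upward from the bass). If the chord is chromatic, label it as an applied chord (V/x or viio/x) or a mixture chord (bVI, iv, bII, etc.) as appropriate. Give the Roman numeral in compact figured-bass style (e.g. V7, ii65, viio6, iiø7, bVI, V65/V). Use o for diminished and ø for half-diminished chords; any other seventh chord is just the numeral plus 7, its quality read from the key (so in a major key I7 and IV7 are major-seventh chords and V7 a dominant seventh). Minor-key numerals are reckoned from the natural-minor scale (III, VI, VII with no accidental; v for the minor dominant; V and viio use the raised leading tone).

V42/V

Stacked in thirds the chord is B#-D##-F##-A#: a dominant seventh chord on B#.
B# is not a diatonic chord root with this quality in A# minor, but it lies a perfect fifth above E# (V), so the chord functions as an applied dominant of V.
With A# in the bass the chord is in third inversion, so the figured bass is 42.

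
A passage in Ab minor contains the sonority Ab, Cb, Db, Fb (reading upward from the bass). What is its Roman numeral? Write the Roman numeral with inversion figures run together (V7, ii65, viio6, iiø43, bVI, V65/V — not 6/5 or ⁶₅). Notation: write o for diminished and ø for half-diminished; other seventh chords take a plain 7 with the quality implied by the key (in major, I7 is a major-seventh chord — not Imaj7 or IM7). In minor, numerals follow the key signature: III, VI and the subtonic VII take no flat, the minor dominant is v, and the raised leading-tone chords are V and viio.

Stacked in thirds the chord is Db-Fb-Ab-Cb: a minor seventh chord on Db.
In Ab minor, Db is the subdominant; the diatonic minor seventh chord there is iv7.
With Ab in the bass the chord is in second inversion, so the figured bass is 43.

iv43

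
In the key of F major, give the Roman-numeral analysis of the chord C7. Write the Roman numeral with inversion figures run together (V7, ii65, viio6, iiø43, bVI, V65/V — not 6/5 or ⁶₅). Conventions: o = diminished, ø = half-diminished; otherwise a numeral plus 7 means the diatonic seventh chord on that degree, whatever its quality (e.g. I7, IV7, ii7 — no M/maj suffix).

V7

Stacked in thirds the chord is C-E-G-Bb: a dominant seventh chord on C.
C is scale degree 5 in F major, and a dominant seventh chord on that degree is written V7.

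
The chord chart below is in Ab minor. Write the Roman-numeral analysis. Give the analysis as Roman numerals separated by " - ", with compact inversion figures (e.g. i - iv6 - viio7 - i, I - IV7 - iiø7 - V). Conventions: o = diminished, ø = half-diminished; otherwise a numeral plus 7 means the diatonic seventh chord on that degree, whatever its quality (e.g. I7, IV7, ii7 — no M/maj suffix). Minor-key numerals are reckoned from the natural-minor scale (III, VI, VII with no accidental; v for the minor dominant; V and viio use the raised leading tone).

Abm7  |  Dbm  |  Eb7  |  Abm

i7 - iv - V7 - i

Abm7: root Ab is the tonic; minor seventh chord there is i7.
Dbm: root Db is the subdominant; minor triad there is iv.
Eb7: root Eb is the dominant; dominant seventh chord there is V7.
Abm: root Ab is the tonic; minor triad there is i.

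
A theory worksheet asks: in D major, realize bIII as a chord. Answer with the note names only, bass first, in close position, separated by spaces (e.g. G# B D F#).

bIII is a major triad on the lowered third degree, borrowed from the parallel minor. In D major that root is F.
So the chord is F-A-C.

F A C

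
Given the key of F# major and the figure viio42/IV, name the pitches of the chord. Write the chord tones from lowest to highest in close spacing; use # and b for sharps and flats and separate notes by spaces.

G A# C# E

viio42/IV is a secondary leading-tone chord. The target IV is B in F# major; the applied chord is rooted a semitone below, on A#.
Building a fully diminished seventh chord on A# gives A#-C#-E-G.
The figured bass 42 indicates third inversion, placing the seventh (G) in the bass: G-A#-C#-E.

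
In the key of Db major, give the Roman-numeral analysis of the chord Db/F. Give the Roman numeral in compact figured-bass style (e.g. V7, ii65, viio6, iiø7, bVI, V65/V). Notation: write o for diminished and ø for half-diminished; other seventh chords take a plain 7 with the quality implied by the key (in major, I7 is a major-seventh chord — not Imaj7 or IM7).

The pitches Db-F-Ab form a major triad rooted on Db.
Db is scale degree 1 in Db major, and a major triad on that degree is written I.
With F in the bass the chord is in first inversion, so the figured bass is 6.

I6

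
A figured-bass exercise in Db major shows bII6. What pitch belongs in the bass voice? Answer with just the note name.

Gb

bII in Db major has root Ebb; the chord is Ebb-Gb-Bbb.
The figure 6 means first inversion — the third is in the bass.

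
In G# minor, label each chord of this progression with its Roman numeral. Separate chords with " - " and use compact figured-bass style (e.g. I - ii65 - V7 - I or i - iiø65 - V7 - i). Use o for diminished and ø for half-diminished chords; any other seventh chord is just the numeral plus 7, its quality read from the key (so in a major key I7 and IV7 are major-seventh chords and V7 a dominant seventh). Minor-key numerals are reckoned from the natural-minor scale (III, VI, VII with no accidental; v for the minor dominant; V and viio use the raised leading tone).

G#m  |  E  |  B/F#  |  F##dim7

G#m has root G#, degree 1 in G# minor, so i.
E: root E is the submediant; major triad there is VI.
B/F#: major triad on B = scale degree 3 → III64.
F##dim7 has root F##, degree 7 in G# minor, so viio7.

i - VI - III64 - viio7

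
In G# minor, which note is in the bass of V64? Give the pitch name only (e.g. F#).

V in G# minor has root D#; the chord is D#-F##-A#.
The figure 64 means second inversion — the fifth is in the bass.

A#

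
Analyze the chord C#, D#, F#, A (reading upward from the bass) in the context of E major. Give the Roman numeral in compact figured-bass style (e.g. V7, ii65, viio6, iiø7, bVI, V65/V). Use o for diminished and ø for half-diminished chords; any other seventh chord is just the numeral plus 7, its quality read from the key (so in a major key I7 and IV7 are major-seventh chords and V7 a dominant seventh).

viiø42

Stacked in thirds the chord is D#-F#-A-C#: a half-diminished seventh chord on D#.
In E major, D# is the leading tone; the diatonic half-diminished seventh chord there is viiø7.
With C# in the bass the chord is in third inversion, so the figured bass is 42.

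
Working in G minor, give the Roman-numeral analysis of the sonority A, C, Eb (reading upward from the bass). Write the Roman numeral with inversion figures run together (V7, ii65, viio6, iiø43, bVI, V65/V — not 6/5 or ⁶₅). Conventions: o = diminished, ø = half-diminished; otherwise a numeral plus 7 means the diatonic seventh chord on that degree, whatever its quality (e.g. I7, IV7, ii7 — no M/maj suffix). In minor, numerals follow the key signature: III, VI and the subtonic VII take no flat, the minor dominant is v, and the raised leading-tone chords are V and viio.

iio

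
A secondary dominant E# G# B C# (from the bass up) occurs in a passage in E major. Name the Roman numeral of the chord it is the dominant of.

The chord is a dominant seventh chord on C#.
A dominant resolves down a perfect fifth: C# → F#. In E major, F# is scale degree 2, i.e. ii.

ii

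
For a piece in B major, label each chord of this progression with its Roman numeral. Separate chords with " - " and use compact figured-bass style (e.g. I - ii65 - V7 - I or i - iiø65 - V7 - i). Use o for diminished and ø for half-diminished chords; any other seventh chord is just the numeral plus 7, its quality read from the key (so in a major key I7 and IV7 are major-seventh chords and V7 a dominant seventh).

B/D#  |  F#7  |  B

B/D#: root B is the tonic; major triad there is I6.
F#7 has root F#, degree 5 in B major, so V7.
B has root B, degree 1 in B major, so I.

I6 - V7 - I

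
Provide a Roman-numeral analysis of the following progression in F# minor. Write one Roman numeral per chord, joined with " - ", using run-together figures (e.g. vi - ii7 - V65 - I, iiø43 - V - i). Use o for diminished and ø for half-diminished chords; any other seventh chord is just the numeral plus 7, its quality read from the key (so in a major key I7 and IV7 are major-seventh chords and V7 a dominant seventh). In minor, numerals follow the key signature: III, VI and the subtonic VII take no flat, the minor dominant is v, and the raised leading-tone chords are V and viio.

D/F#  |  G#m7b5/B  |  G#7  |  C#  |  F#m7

VI6 - iiø65 - V7/V - V - i7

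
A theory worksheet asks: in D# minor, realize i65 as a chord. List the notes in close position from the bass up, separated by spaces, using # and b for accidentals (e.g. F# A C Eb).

The numeral's case and figure indicate a minor seventh chord. In D# minor its root, the tonic, is D#.
That chord is spelled D#-F#-A#-C#.
The figured bass 65 indicates first inversion, placing the third (F#) in the bass: F#-A#-C#-D#.

F# A# C# D#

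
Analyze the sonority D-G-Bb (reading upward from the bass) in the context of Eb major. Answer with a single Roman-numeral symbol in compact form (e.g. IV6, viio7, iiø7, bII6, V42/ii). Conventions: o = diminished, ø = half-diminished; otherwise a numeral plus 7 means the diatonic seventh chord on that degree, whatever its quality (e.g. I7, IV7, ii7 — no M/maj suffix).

The pitches G-Bb-D form a minor triad rooted on G.
In Eb major, G is the mediant; the diatonic minor triad there is iii.
With D in the bass the chord is in second inversion, so the figured bass is 64.

iii64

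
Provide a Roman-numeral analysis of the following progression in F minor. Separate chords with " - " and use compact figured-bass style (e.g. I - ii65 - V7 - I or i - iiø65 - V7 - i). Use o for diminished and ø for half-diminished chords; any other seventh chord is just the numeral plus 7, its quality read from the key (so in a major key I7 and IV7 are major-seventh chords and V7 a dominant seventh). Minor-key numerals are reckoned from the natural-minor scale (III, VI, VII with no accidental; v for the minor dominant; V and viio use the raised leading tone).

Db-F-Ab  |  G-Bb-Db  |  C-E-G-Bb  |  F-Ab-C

VI - iio - V7 - i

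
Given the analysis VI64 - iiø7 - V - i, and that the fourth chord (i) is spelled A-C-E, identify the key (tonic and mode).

A minor

The chord Am is a minor triad rooted on A; its label is i.
If A is scale degree 1 and the mode makes that degree carry a minor triad, the tonic is A and the mode is minor.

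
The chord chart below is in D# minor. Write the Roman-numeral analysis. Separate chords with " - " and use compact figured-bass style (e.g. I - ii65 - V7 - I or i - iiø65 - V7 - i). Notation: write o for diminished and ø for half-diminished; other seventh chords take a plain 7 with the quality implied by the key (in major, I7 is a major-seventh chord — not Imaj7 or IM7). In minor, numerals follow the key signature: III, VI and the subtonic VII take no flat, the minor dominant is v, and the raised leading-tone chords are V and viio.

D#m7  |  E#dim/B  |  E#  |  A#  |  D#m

i7 - iio64 - V/V - V - i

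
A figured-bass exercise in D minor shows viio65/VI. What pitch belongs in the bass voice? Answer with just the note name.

The applied chord viio65/VI is rooted on A: A-C-Eb-Gb.
The figure 65 means first inversion — the third is in the bass.

C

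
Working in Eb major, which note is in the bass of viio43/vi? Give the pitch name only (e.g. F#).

The applied chord viio43/vi is rooted on B: B-D-F-Ab.
The figure 43 means second inversion — the fifth is in the bass.

F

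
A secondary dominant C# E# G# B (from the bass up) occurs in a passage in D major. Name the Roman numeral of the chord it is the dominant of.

The chord is a dominant seventh chord on C#.
A dominant resolves down a perfect fifth: C# → F#. In D major, F# is scale degree 3, i.e. iii.

iii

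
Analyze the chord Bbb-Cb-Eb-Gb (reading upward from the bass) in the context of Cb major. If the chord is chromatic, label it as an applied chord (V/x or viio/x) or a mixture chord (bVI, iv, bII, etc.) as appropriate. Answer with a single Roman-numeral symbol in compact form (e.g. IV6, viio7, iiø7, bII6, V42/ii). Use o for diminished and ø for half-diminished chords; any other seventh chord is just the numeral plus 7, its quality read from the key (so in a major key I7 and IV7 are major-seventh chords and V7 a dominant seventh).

V42/IV

The pitches Cb-Eb-Gb-Bbb form a dominant seventh chord rooted on Cb.
Cb is not a diatonic chord root with this quality in Cb major, but it lies a perfect fifth above Fb (IV), so the chord functions as an applied dominant of IV.
With Bbb in the bass the chord is in third inversion, so the figured bass is 42.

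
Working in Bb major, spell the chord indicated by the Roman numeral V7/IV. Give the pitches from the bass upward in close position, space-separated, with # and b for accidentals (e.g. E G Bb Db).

V7/IV is a secondary dominant — the dominant seventh of IV. IV in Bb major is Eb, so the applied chord's root is Bb, a perfect fifth above.
Building a dominant seventh chord on Bb gives Bb-D-F-Ab.

Bb D F Ab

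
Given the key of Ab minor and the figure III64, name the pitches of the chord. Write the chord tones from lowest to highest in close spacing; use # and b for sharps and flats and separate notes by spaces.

Gb Cb Eb

The numeral's case and figure indicate a major triad. In Ab minor its root, the mediant, is Cb.
That chord is spelled Cb-Eb-Gb.
The figured bass 64 indicates second inversion, placing the fifth (Gb) in the bass: Gb-Cb-Eb.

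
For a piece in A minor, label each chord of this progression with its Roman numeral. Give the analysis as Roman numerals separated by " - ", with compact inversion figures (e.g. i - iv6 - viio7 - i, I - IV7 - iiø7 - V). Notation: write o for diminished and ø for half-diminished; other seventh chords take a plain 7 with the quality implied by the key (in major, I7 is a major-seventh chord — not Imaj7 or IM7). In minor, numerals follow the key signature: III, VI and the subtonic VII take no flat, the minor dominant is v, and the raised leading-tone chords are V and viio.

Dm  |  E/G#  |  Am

iv - V6 - i

Dm has root D, degree 4 in A minor, so iv.
E/G# has root E, degree 5 in A minor, so V6.
Am: minor triad on A = scale degree 1 → i.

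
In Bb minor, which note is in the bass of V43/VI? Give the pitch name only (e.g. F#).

The applied chord V43/VI is rooted on Db: Db-F-Ab-Cb.
The figure 43 means second inversion — the fifth is in the bass.

Ab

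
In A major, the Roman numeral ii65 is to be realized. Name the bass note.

ii in A major has root B; the chord is B-D-F#-A.
The figure 65 means first inversion — the third is in the bass.

D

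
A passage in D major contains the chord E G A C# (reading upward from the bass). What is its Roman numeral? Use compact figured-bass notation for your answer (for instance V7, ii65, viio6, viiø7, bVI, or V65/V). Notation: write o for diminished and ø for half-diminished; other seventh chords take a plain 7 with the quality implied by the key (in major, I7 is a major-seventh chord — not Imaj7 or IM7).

V43

Stacked in thirds the chord is A-C#-E-G: a dominant seventh chord on A.
A is scale degree 5 in D major, and a dominant seventh chord on that degree is written V7.
With E in the bass the chord is in second inversion, so the figured bass is 43.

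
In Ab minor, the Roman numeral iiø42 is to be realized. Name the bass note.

Ab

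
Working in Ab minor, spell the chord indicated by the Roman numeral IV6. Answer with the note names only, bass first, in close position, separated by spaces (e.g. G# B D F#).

Scale degree 4 in Ab minor is Db; here the chord built on it is altered to a major triad. IV6 is the major subdominant, borrowed from the parallel major.
So the chord is Db-F-Ab, a major triad.
The figured bass 6 indicates first inversion, placing the third (F) in the bass: F-Ab-Db.

F Ab Db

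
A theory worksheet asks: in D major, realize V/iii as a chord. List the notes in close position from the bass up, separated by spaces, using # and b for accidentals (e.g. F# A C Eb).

V/iii is a secondary dominant — the dominant triad of iii. iii in D major is F#, so the applied chord's root is C#, a perfect fifth above.
Building a major triad on C# gives C#-E#-G#.

C# E# G#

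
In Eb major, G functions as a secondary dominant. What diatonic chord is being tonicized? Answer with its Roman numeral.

The chord is a major triad on G.
A dominant resolves down a perfect fifth: G → C. In Eb major, C is scale degree 6, i.e. vi.

vi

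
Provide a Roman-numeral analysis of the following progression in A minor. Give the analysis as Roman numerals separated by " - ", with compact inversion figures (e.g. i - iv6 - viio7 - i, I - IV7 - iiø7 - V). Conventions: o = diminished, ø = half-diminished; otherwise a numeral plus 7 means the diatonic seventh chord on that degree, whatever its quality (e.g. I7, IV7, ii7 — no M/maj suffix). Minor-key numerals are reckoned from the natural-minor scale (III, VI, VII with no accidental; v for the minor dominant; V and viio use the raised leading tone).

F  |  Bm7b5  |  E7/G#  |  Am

VI - iiø7 - V65 - i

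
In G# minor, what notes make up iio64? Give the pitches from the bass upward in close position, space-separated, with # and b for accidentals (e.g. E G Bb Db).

E A# C#

In G# minor, scale degree 2 is A#, and the diatonic chord built there is a diminished triad.
Stacking thirds from A# gives A#-C#-E.
With the 64 figure the chord is in second inversion; from the bass E upward in close position it reads E-A#-C#.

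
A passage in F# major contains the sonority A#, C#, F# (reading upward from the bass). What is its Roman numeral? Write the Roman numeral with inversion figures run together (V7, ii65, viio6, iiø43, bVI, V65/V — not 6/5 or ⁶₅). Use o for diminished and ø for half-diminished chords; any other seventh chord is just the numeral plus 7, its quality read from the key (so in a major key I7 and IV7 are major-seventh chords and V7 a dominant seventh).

I6

Stacked in thirds the chord is F#-A#-C#: a major triad on F#.
F# is scale degree 1 in F# major, and a major triad on that degree is written I.
With A# in the bass the chord is in first inversion, so the figured bass is 6.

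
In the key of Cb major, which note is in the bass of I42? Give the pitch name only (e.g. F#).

I in Cb major has root Cb; the chord is Cb-Eb-Gb-Bb.
The figure 42 means third inversion — the seventh is in the bass.

Bb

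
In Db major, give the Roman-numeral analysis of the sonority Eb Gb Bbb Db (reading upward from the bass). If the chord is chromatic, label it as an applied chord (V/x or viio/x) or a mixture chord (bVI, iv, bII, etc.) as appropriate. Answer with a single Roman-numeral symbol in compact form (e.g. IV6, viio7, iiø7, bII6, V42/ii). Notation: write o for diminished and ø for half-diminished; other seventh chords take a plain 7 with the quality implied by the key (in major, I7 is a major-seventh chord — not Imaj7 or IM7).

Stacked in thirds the chord is Eb-Gb-Bbb-Db: a half-diminished seventh chord on Eb.
Eb is the second degree of Db major. This is the half-diminished supertonic seventh, borrowed from the parallel minor.

iiø7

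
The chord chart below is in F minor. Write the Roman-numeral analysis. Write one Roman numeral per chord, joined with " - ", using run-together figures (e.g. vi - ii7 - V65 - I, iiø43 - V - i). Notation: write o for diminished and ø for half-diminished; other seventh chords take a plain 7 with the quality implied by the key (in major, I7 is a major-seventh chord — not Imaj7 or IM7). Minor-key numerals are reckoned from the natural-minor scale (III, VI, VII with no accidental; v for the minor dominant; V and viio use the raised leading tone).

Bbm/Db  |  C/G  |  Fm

iv6 - V64 - i

Bbm/Db: minor triad on Bb = scale degree 4 → iv6.
C/G: major triad on C = scale degree 5 → V64.
Fm: root F is the tonic; minor triad there is i.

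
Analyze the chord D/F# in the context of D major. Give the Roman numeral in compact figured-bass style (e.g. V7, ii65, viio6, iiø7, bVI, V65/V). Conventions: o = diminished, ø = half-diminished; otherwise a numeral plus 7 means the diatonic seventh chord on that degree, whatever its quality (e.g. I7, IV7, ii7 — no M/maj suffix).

I6

The pitches D-F#-A form a major triad rooted on D.
D is scale degree 1 in D major, and a major triad on that degree is written I.
With F# in the bass the chord is in first inversion, so the figured bass is 6.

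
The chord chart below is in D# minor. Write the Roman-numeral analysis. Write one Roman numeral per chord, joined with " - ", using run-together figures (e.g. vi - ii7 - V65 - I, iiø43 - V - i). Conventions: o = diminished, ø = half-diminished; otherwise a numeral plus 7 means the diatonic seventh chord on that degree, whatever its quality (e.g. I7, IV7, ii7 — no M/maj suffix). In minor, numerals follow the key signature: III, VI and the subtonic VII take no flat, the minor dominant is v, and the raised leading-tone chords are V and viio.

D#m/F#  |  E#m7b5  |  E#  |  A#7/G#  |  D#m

i6 - iiø7 - V/V - V42 - i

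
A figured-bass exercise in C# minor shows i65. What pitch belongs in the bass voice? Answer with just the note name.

E

i in C# minor has root C#; the chord is C#-E-G#-B.
The figure 65 means first inversion — the third is in the bass.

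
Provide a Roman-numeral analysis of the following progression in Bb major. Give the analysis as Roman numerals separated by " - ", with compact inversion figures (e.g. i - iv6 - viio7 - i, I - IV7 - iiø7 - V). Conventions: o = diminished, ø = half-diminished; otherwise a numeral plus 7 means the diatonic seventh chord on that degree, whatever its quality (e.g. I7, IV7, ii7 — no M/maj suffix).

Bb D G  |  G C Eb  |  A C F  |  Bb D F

vi6 - ii64 - V6 - I

Bb-D-G has root G, degree 6 in Bb major, so vi6.
G-C-Eb: minor triad on C = scale degree 2 → ii64.
A-C-F has root F, degree 5 in Bb major, so V6.
Bb-D-F: root Bb is the tonic; major triad there is I.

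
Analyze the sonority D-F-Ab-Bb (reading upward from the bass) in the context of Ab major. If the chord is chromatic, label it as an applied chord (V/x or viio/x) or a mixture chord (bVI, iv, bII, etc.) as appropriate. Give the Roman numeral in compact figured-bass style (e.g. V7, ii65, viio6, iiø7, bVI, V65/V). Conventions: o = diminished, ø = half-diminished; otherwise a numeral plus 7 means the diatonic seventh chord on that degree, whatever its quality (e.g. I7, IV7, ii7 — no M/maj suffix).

V65/V

Stacked in thirds the chord is Bb-D-F-Ab: a dominant seventh chord on Bb.
Bb is not a diatonic chord root with this quality in Ab major, but it lies a perfect fifth above Eb (V), so the chord functions as an applied dominant of V.
With D in the bass the chord is in first inversion, so the figured bass is 65.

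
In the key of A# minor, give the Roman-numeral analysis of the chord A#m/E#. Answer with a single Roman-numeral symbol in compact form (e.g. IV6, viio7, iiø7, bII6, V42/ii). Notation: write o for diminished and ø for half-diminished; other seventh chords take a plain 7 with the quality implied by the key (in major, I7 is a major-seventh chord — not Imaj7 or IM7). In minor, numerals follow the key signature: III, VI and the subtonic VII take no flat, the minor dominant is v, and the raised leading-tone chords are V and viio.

The pitches A#-C#-E# form a minor triad rooted on A#.
In A# minor, A# is the tonic; the diatonic minor triad there is i.
With E# in the bass the chord is in second inversion, so the figured bass is 64.

i64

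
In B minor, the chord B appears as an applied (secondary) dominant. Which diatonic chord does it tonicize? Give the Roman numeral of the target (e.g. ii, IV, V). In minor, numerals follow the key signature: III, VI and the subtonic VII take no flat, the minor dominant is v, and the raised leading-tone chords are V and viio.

iv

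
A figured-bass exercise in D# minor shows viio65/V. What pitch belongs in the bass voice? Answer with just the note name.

The applied chord viio65/V is rooted on G##: G##-B#-D#-F#.
The figure 65 means first inversion — the third is in the bass.

B#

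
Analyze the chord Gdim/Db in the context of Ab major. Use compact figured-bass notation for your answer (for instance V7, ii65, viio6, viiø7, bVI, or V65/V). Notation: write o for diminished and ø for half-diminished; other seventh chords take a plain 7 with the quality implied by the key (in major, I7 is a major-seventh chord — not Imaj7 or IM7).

viio64

The pitches G-Bb-Db form a diminished triad rooted on G.
In Ab major, G is the leading tone; the diatonic diminished triad there is viio.
With Db in the bass the chord is in second inversion, so the figured bass is 64.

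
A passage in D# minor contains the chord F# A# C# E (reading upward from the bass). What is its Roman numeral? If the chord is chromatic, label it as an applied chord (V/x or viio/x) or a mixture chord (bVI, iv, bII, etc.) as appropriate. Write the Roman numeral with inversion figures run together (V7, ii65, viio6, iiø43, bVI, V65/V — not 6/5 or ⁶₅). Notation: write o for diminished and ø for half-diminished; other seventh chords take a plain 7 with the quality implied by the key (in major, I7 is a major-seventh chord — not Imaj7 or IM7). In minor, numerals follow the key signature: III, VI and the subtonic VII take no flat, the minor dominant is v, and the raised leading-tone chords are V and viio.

V7/VI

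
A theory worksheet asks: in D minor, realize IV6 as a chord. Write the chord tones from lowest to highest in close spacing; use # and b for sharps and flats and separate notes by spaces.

B D G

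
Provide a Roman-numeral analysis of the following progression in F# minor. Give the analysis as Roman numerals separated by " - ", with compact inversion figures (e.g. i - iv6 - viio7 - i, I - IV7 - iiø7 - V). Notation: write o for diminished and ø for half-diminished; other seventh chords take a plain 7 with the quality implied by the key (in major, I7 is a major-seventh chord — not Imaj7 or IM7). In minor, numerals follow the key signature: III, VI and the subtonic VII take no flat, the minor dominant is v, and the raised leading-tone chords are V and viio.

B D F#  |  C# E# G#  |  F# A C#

iv - V - i

B-D-F# has root B, degree 4 in F# minor, so iv.
C#-E#-G# has root C#, degree 5 in F# minor, so V.
F#-A-C# has root F#, degree 1 in F# minor, so i.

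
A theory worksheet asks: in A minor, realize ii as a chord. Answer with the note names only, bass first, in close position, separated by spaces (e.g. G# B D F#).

ii is the minor supertonic, borrowed from the parallel major (the Dorian ii). In A minor that root is B.
So the chord is B-D-F#.

B D F#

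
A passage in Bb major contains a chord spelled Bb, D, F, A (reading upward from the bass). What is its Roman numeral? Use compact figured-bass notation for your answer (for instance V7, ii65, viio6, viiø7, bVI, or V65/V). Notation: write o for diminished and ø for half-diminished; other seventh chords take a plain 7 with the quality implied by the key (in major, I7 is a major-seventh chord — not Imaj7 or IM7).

I7

Stacked in thirds the chord is Bb-D-F-A: a major seventh chord on Bb.
In Bb major, Bb is the tonic; the diatonic major seventh chord there is I7.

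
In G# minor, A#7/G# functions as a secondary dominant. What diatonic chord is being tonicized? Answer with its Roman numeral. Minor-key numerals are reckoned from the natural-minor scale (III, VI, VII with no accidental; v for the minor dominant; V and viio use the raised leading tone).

The chord is a dominant seventh chord on A#.
A dominant resolves down a perfect fifth: A# → D#. In G# minor, D# is scale degree 5, i.e. V.

V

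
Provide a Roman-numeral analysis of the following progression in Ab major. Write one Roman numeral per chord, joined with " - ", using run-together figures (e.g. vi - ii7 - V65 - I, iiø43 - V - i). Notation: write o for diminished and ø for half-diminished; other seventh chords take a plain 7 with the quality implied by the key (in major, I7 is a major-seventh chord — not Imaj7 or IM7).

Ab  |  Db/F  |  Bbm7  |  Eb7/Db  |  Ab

I - IV6 - ii7 - V42 - I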